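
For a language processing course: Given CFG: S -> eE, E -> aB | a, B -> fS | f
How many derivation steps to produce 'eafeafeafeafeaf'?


Grammar: S -> eE, E -> aB | a, B -> fS | f
Deriving 'eafeafeafeafeaf':
Step 1: S -> eE => eE
Step 2: E -> aB => eaB
Step 3: B -> fS => eafS
Step 4: S -> eE => eafeE
Step 5: E -> aB => eafeaB
Step 6: B -> fS => eafeafS
Step 7: S -> eE => eafeafeE
Step 8: E -> aB => eafeafeaB
Step 9: B -> fS => eafeafeafS
Step 10: S -> eE => eafeafeafeE
Step 11: E -> aB => eafeafeafeaB
Step 12: B -> fS => eafeafeafeafS
Step 13: S -> eE => eafeafeafeafeE
Step 14: E -> aB => eafeafeafeafeaB
Step 15: B -> f => eafeafeafeafeaf
Total derivation steps: 15

15


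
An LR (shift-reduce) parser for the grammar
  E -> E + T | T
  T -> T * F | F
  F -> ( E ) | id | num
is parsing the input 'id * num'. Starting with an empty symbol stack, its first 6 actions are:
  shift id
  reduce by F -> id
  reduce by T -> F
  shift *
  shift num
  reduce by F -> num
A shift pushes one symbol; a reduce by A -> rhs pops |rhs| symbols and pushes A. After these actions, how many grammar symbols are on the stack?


Tracking the symbol stack through each action:
  Action 1: shift 'id' : push -> stack = [id] (size 1)
  Action 2: reduce by F -> id : pop 1, push F -> stack = [F] (size 1)
  Action 3: reduce by T -> F : pop 1, push T -> stack = [T] (size 1)
  Action 4: shift '*' : push -> stack = [T, *] (size 2)
  Action 5: shift 'num' : push -> stack = [T, *, num] (size 3)
  Action 6: reduce by F -> num : pop 1, push F -> stack = [T, *, F] (size 3)
Final stack size: 3

3


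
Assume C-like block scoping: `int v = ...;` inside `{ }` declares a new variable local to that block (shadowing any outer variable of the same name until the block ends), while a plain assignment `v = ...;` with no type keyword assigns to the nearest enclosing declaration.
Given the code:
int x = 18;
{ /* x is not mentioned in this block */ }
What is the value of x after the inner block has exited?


Analyzing scoping rules:
Outer scope: declares x = 18
Inner block: x is neither redeclared nor assigned -> unchanged
After the block -> 18
Result: 18

18


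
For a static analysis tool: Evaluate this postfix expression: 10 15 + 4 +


Processing tokens left to right:
Push 10, Push 15
Pop 10 and 15, compute 10 + 15 = 25, push 25
Push 4
Pop 25 and 4, compute 25 + 4 = 29, push 29
Stack result: 29

29


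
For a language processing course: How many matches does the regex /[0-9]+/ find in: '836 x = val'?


Pattern: /[0-9]+/ (int literals)
Input: '836 x = val'
Scanning for matches:
  Match 1: '836'
Total matches: 1

1


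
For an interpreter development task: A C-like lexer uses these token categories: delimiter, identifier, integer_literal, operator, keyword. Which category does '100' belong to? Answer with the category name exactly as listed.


Token: '100'
Checking categories:
  identifier: no
  integer_literal: YES
  operator: no
  keyword: no
  delimiter: no
Category: integer_literal

integer_literal


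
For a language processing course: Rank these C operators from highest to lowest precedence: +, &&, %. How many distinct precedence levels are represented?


Looking up precedence for each operator:
  + -> precedence 5
  && -> precedence 2
  % -> precedence 6
Sorted highest to lowest: %, +, &&
Distinct precedence values: [6, 5, 2]
Number of distinct levels: 3

3


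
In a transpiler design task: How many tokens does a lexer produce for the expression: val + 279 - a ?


Scanning 'val + 279 - a'
Token 1: 'val' -> identifier
Token 2: '+' -> operator
Token 3: '279' -> integer_literal
Token 4: '-' -> operator
Token 5: 'a' -> identifier
Total tokens: 5

5


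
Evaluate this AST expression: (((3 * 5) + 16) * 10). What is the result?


Expression: (((3 * 5) + 16) * 10)
Evaluating step by step:
  3 * 5 = 15
  15 + 16 = 31
  31 * 10 = 310
Result: 310

310


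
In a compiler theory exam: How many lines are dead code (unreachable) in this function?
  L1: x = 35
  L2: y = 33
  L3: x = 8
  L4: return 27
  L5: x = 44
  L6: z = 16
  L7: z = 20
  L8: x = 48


Analyzing control flow:
  L1: reachable (before return)
  L2: reachable (before return)
  L3: reachable (before return)
  L4: reachable (return statement)
  L5: DEAD (after return at L4)
  L6: DEAD (after return at L4)
  L7: DEAD (after return at L4)
  L8: DEAD (after return at L4)
Return at L4, total lines = 8
Dead lines: L5 through L8
Count: 4

4


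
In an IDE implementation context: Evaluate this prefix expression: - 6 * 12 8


Parsing prefix expression: - 6 * 12 8
Step 1: Innermost operation '* 12 8'
  12 * 8 = 96
Step 2: Outer operation '- 6 [96]'
  6 - 96 = -90

-90


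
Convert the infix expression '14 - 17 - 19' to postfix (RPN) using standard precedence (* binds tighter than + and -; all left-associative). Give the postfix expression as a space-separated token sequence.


Applying the shunting-yard algorithm:
  Operand 14 -> output
  Push '-' onto operator stack -> op-stack: [-]
  Operand 17 -> output
  See '-' (prec 1); top '-' (prec 1) >= it -> pop '-' to output
  Push '-' onto operator stack -> op-stack: [-]
  Operand 19 -> output
  End of input: pop '-' to output
Postfix result: 14 17 - 19 -

14 17 - 19 -


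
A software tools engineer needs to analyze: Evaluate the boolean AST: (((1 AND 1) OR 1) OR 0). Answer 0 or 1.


Step 1: Evaluate inner node
  1 AND 1 = 1
Step 2: Evaluate next node
  1 OR 1 = 1
Step 3: Evaluate root node
  1 OR 0 = 1

1


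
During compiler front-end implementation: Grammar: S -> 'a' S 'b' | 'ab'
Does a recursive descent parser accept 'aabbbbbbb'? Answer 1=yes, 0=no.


Grammar accepts strings of the form a^n b^n (n >= 1)
Word: 'aabbbbbbb'
Counting: 2 a's and 7 b's
Check: 2 == 7? No
Mismatch: a-count != b-count
Rejected

0


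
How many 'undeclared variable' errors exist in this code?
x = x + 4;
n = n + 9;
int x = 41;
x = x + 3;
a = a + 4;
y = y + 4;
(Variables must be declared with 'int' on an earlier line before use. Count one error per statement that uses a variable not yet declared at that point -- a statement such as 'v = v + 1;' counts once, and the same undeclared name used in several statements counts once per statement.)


Scanning code line by line:
  Line 1: use 'x' -> ERROR (undeclared)
  Line 2: use 'n' -> ERROR (undeclared)
  Line 3: declare 'x' -> declared = ['x']
  Line 4: use 'x' -> OK (declared)
  Line 5: use 'a' -> ERROR (undeclared)
  Line 6: use 'y' -> ERROR (undeclared)
Total undeclared variable errors: 4

4


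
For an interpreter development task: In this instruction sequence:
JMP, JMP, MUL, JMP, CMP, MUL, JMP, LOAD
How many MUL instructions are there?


Scanning instruction sequence for MUL:
  Position 1: JMP
  Position 2: JMP
  Position 3: MUL <- MATCH
  Position 4: JMP
  Position 5: CMP
  Position 6: MUL <- MATCH
  Position 7: JMP
  Position 8: LOAD
Matches at positions: [3, 6]
Total MUL count: 2

2


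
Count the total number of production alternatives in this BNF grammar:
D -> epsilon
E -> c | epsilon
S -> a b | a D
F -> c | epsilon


Counting alternatives per rule:
  D: 1 alternative(s)
  E: 2 alternative(s)
  S: 2 alternative(s)
  F: 2 alternative(s)
Sum: 1 + 2 + 2 + 2 = 7

7


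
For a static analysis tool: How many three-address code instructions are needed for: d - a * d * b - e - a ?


Expression: d - a * d * b - e - a
Generating three-address code (respecting * over +/- precedence):
  Instruction 1: t1 = a * d
  Instruction 2: t2 = t1 * b
  Instruction 3: t3 = d - t2
  Instruction 4: t4 = t3 - e
  Instruction 5: t5 = t4 - a
Total instructions: 5

5


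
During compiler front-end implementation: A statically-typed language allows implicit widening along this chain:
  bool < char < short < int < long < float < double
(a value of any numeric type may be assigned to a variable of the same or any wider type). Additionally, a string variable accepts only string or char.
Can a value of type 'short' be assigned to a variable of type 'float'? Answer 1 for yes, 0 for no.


Target variable type: float
Source value type: short
Numeric ranks: short=2, float=5
Widening allowed iff rank(source) <= rank(target): 2 <= 5? Yes
Result: 1

1


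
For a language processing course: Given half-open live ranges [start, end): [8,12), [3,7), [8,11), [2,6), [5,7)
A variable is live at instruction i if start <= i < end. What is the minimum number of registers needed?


Live ranges:
  Var0: [8, 12)
  Var1: [3, 7)
  Var2: [8, 11)
  Var3: [2, 6)
  Var4: [5, 7)
Sweep-line events (position, delta, active):
  pos=2 start -> active=1
  pos=3 start -> active=2
  pos=5 start -> active=3
  pos=6 end -> active=2
  pos=7 end -> active=1
  pos=7 end -> active=0
  pos=8 start -> active=1
  pos=8 start -> active=2
  pos=11 end -> active=1
  pos=12 end -> active=0
Maximum simultaneous active: 3
Minimum registers needed: 3

3


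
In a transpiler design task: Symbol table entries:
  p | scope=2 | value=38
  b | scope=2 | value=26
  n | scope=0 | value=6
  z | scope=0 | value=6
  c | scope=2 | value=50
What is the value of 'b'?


Searching symbol table for 'b':
  p | scope=2 | value=38
  b | scope=2 | value=26 <- MATCH
  n | scope=0 | value=6
  z | scope=0 | value=6
  c | scope=2 | value=50
Found 'b' at scope 2 with value 26

26


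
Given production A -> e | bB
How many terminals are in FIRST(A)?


Production: A -> e | bB
Examining each alternative for leading terminals:
  A -> e : first terminal = 'e'
  A -> bB : first terminal = 'b'
FIRST(A) = {b, e}
Count: 2

2


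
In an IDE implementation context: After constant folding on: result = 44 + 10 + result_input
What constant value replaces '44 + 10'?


Identifying constant sub-expression:
  Original: result = 44 + 10 + result_input
  44 and 10 are both compile-time constants
  Evaluating: 44 + 10 = 54
  After folding: result = 54 + result_input

54


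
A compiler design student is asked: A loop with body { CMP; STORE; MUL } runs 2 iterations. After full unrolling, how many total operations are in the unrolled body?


Loop body operations: CMP, STORE, MUL (3 ops per iteration)
Unrolling 2 iterations:
  Iteration 1: CMP, STORE, MUL (3 ops)
  Iteration 2: CMP, STORE, MUL (3 ops)
Total: 2 iterations * 3 ops/iter = 6 operations

6


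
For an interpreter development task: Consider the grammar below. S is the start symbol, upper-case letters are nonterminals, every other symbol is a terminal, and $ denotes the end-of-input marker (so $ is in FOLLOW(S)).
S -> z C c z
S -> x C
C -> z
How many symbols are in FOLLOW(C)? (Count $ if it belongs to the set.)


S is the start symbol and does not occur in any rule body, so FOLLOW(S) = {$}.
Examining every occurrence of C in a rule body:
  S -> z C c z : C is followed by terminal 'c' -> add 'c'
  S -> x C : C is at the right end -> add FOLLOW(S) = {$}
  C -> z : C does not occur in the body -> contributes nothing
FOLLOW(C) = {c, $}
Count: 2

2


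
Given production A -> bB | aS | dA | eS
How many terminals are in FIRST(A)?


Production: A -> bB | aS | dA | eS
Examining each alternative for leading terminals:
  A -> bB : first terminal = 'b'
  A -> aS : first terminal = 'a'
  A -> dA : first terminal = 'd'
  A -> eS : first terminal = 'e'
FIRST(A) = {a, b, d, e}
Count: 4

4


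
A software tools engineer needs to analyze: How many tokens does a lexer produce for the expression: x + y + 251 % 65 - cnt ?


Scanning 'x + y + 251 % 65 - cnt'
Token 1: 'x' -> identifier
Token 2: '+' -> operator
Token 3: 'y' -> identifier
Token 4: '+' -> operator
Token 5: '251' -> integer_literal
Token 6: '%' -> operator
Token 7: '65' -> integer_literal
Token 8: '-' -> operator
Token 9: 'cnt' -> identifier
Total tokens: 9

9


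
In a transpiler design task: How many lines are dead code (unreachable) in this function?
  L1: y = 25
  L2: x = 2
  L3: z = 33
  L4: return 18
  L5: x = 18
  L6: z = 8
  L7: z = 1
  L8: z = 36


Analyzing control flow:
  L1: reachable (before return)
  L2: reachable (before return)
  L3: reachable (before return)
  L4: reachable (return statement)
  L5: DEAD (after return at L4)
  L6: DEAD (after return at L4)
  L7: DEAD (after return at L4)
  L8: DEAD (after return at L4)
Return at L4, total lines = 8
Dead lines: L5 through L8
Count: 4

4


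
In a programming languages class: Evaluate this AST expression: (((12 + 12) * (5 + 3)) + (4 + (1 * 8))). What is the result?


Expression: (((12 + 12) * (5 + 3)) + (4 + (1 * 8)))
Evaluating step by step:
  12 + 12 = 24
  5 + 3 = 8
  24 * 8 = 192
  1 * 8 = 8
  4 + 8 = 12
  192 + 12 = 204
Result: 204

204


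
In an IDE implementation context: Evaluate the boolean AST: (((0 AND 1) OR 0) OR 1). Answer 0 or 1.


Step 1: Evaluate inner node
  0 AND 1 = 0
Step 2: Evaluate next node
  0 OR 0 = 0
Step 3: Evaluate root node
  0 OR 1 = 1

1


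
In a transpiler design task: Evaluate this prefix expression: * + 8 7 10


Parsing prefix expression: * + 8 7 10
Step 1: Innermost operation '+ 8 7'
  8 + 7 = 15
Step 2: Outer operation '* [15] 10'
  15 * 10 = 150

150


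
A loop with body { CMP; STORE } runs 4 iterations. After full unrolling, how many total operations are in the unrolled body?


Loop body operations: CMP, STORE (2 ops per iteration)
Unrolling 4 iterations:
  Iteration 1: CMP, STORE (2 ops)
  Iteration 2: CMP, STORE (2 ops)
  Iteration 3: CMP, STORE (2 ops)
  Iteration 4: CMP, STORE (2 ops)
Total: 4 iterations * 2 ops/iter = 8 operations

8


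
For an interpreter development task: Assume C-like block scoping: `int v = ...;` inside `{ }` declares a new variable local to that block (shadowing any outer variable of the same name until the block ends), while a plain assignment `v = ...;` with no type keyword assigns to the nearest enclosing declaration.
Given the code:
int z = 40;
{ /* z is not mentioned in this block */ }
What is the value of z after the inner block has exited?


Analyzing scoping rules:
Outer scope: declares z = 40
Inner block: z is neither redeclared nor assigned -> unchanged
After the block -> 40
Result: 40

40


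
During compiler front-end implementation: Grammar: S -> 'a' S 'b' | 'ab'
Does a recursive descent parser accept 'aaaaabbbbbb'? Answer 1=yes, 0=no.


Grammar accepts strings of the form a^n b^n (n >= 1)
Word: 'aaaaabbbbbb'
Counting: 5 a's and 6 b's
Check: 5 == 6? No
Mismatch: a-count != b-count
Rejected

0


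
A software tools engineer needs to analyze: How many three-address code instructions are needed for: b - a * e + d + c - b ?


Expression: b - a * e + d + c - b
Generating three-address code (respecting * over +/- precedence):
  Instruction 1: t1 = a * e
  Instruction 2: t2 = b - t1
  Instruction 3: t3 = t2 + d
  Instruction 4: t4 = t3 + c
  Instruction 5: t5 = t4 - b
Total instructions: 5

5


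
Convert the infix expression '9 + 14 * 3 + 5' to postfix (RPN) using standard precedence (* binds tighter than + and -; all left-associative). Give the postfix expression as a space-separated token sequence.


Applying the shunting-yard algorithm:
  Operand 9 -> output
  Push '+' onto operator stack -> op-stack: [+]
  Operand 14 -> output
  Push '*' onto operator stack -> op-stack: [+, *]
  Operand 3 -> output
  See '+' (prec 1); top '*' (prec 2) >= it -> pop '*' to output
  See '+' (prec 1); top '+' (prec 1) >= it -> pop '+' to output
  Push '+' onto operator stack -> op-stack: [+]
  Operand 5 -> output
  End of input: pop '+' to output
Postfix result: 9 14 3 * + 5 +

9 14 3 * + 5 +


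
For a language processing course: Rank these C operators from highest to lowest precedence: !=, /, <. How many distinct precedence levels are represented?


Looking up precedence for each operator:
  != -> precedence 3
  / -> precedence 6
  < -> precedence 4
Sorted highest to lowest: /, <, !=
Distinct precedence values: [6, 4, 3]
Number of distinct levels: 3

3


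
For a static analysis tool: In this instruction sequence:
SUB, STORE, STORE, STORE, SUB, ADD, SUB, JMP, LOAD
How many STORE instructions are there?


Scanning instruction sequence for STORE:
  Position 1: SUB
  Position 2: STORE <- MATCH
  Position 3: STORE <- MATCH
  Position 4: STORE <- MATCH
  Position 5: SUB
  Position 6: ADD
  Position 7: SUB
  Position 8: JMP
  Position 9: LOAD
Matches at positions: [2, 3, 4]
Total STORE count: 3

3


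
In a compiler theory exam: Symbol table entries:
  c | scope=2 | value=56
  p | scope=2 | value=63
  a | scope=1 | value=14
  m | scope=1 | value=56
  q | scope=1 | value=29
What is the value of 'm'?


Searching symbol table for 'm':
  c | scope=2 | value=56
  p | scope=2 | value=63
  a | scope=1 | value=14
  m | scope=1 | value=56 <- MATCH
  q | scope=1 | value=29
Found 'm' at scope 1 with value 56

56


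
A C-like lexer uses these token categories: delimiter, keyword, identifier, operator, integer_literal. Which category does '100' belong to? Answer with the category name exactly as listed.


Token: '100'
Checking categories:
  identifier: no
  integer_literal: YES
  operator: no
  keyword: no
  delimiter: no
Category: integer_literal

integer_literal


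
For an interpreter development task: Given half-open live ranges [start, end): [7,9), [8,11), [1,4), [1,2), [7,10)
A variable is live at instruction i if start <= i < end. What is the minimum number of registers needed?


Live ranges:
  Var0: [7, 9)
  Var1: [8, 11)
  Var2: [1, 4)
  Var3: [1, 2)
  Var4: [7, 10)
Sweep-line events (position, delta, active):
  pos=1 start -> active=1
  pos=1 start -> active=2
  pos=2 end -> active=1
  pos=4 end -> active=0
  pos=7 start -> active=1
  pos=7 start -> active=2
  pos=8 start -> active=3
  pos=9 end -> active=2
  pos=10 end -> active=1
  pos=11 end -> active=0
Maximum simultaneous active: 3
Minimum registers needed: 3

3


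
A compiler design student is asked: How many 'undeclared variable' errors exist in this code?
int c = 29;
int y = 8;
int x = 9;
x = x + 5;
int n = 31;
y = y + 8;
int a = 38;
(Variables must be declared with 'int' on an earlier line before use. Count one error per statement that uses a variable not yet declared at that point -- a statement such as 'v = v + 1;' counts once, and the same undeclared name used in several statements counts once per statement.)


Scanning code line by line:
  Line 1: declare 'c' -> declared = ['c']
  Line 2: declare 'y' -> declared = ['c', 'y']
  Line 3: declare 'x' -> declared = ['c', 'x', 'y']
  Line 4: use 'x' -> OK (declared)
  Line 5: declare 'n' -> declared = ['c', 'n', 'x', 'y']
  Line 6: use 'y' -> OK (declared)
  Line 7: declare 'a' -> declared = ['a', 'c', 'n', 'x', 'y']
Total undeclared variable errors: 0

0


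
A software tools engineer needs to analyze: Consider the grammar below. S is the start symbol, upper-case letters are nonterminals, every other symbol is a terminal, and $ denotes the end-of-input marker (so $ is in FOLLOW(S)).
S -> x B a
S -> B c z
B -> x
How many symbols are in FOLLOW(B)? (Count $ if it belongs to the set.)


S is the start symbol and does not occur in any rule body, so FOLLOW(S) = {$}.
Examining every occurrence of B in a rule body:
  S -> x B a : B is followed by terminal 'a' -> add 'a'
  S -> B c z : B is followed by terminal 'c' -> add 'c'
  B -> x : B does not occur in the body -> contributes nothing
FOLLOW(B) = {a, c}
Count: 2

2


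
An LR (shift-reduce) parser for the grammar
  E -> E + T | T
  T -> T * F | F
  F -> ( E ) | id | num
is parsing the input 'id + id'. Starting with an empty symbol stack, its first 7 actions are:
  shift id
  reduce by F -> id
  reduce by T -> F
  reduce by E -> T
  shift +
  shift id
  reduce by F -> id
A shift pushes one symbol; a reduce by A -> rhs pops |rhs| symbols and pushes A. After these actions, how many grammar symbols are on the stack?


Tracking the symbol stack through each action:
  Action 1: shift 'id' : push -> stack = [id] (size 1)
  Action 2: reduce by F -> id : pop 1, push F -> stack = [F] (size 1)
  Action 3: reduce by T -> F : pop 1, push T -> stack = [T] (size 1)
  Action 4: reduce by E -> T : pop 1, push E -> stack = [E] (size 1)
  Action 5: shift '+' : push -> stack = [E, +] (size 2)
  Action 6: shift 'id' : push -> stack = [E, +, id] (size 3)
  Action 7: reduce by F -> id : pop 1, push F -> stack = [E, +, F] (size 3)
Final stack size: 3

3


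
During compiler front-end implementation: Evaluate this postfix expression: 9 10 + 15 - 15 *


Processing tokens left to right:
Push 9, Push 10
Pop 9 and 10, compute 9 + 10 = 19, push 19
Push 15
Pop 19 and 15, compute 19 - 15 = 4, push 4
Push 15
Pop 4 and 15, compute 4 * 15 = 60, push 60
Stack result: 60

60


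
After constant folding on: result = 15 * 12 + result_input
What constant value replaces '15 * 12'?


Identifying constant sub-expression:
  Original: result = 15 * 12 + result_input
  15 and 12 are both compile-time constants
  Evaluating: 15 * 12 = 180
  After folding: result = 180 + result_input

180


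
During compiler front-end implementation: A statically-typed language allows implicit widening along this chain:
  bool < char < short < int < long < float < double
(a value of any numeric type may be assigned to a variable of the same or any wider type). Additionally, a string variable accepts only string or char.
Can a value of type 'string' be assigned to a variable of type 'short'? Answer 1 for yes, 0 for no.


Target variable type: short
Source value type: string
Rule: string cannot widen to any numeric type
Result: 0

0


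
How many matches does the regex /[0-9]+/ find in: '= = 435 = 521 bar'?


Pattern: /[0-9]+/ (int literals)
Input: '= = 435 = 521 bar'
Scanning for matches:
  Match 1: '435'
  Match 2: '521'
Total matches: 2

2


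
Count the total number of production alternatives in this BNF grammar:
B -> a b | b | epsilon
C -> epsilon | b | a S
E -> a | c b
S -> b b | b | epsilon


Counting alternatives per rule:
  B: 3 alternative(s)
  C: 3 alternative(s)
  E: 2 alternative(s)
  S: 3 alternative(s)
Sum: 3 + 3 + 2 + 3 = 11

11


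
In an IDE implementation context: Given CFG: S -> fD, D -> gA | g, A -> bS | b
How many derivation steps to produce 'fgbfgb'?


Grammar: S -> fD, D -> gA | g, A -> bS | b
Deriving 'fgbfgb':
Step 1: S -> fD => fD
Step 2: D -> gA => fgA
Step 3: A -> bS => fgbS
Step 4: S -> fD => fgbfD
Step 5: D -> gA => fgbfgA
Step 6: A -> b => fgbfgb
Total derivation steps: 6

6


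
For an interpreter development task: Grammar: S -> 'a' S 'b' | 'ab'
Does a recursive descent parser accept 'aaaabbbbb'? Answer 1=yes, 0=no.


Grammar accepts strings of the form a^n b^n (n >= 1)
Word: 'aaaabbbbb'
Counting: 4 a's and 5 b's
Check: 4 == 5? No
Mismatch: a-count != b-count
Rejected

0


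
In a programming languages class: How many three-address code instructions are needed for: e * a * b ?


Expression: e * a * b
Generating three-address code (respecting * over +/- precedence):
  Instruction 1: t1 = e * a
  Instruction 2: t2 = t1 * b
Total instructions: 2

2


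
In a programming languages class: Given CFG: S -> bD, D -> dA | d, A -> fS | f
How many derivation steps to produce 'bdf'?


Grammar: S -> bD, D -> dA | d, A -> fS | f
Deriving 'bdf':
Step 1: S -> bD => bD
Step 2: D -> dA => bdA
Step 3: A -> f => bdf
Total derivation steps: 3

3


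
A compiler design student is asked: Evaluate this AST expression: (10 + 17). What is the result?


Expression: (10 + 17)
Evaluating step by step:
  10 + 17 = 27
Result: 27

27


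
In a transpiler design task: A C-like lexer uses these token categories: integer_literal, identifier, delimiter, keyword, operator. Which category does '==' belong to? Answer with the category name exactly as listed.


Token: '=='
Checking categories:
  identifier: no
  integer_literal: no
  operator: YES
  keyword: no
  delimiter: no
Category: operator

operator


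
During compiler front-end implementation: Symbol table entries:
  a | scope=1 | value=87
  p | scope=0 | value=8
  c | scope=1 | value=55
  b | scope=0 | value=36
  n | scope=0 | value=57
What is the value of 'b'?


Searching symbol table for 'b':
  a | scope=1 | value=87
  p | scope=0 | value=8
  c | scope=1 | value=55
  b | scope=0 | value=36 <- MATCH
  n | scope=0 | value=57
Found 'b' at scope 0 with value 36

36


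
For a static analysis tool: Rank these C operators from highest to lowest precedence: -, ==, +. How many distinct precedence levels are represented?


Looking up precedence for each operator:
  - -> precedence 5
  == -> precedence 3
  + -> precedence 5
Sorted highest to lowest: -, +, ==
Distinct precedence values: [5, 3]
Number of distinct levels: 2

2


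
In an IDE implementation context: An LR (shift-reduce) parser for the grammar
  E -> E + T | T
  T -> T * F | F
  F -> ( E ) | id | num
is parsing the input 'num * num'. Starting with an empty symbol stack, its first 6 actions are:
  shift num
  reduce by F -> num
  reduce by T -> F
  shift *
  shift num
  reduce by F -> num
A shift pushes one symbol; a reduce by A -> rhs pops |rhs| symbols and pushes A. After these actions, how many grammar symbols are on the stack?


Tracking the symbol stack through each action:
  Action 1: shift 'num' : push -> stack = [num] (size 1)
  Action 2: reduce by F -> num : pop 1, push F -> stack = [F] (size 1)
  Action 3: reduce by T -> F : pop 1, push T -> stack = [T] (size 1)
  Action 4: shift '*' : push -> stack = [T, *] (size 2)
  Action 5: shift 'num' : push -> stack = [T, *, num] (size 3)
  Action 6: reduce by F -> num : pop 1, push F -> stack = [T, *, F] (size 3)
Final stack size: 3

3


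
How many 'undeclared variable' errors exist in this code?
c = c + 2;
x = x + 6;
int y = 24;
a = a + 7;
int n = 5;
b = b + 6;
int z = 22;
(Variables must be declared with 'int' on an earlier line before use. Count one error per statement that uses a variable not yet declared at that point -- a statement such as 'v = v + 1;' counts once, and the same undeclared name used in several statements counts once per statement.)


Scanning code line by line:
  Line 1: use 'c' -> ERROR (undeclared)
  Line 2: use 'x' -> ERROR (undeclared)
  Line 3: declare 'y' -> declared = ['y']
  Line 4: use 'a' -> ERROR (undeclared)
  Line 5: declare 'n' -> declared = ['n', 'y']
  Line 6: use 'b' -> ERROR (undeclared)
  Line 7: declare 'z' -> declared = ['n', 'y', 'z']
Total undeclared variable errors: 4

4


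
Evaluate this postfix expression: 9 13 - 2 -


Processing tokens left to right:
Push 9, Push 13
Pop 9 and 13, compute 9 - 13 = -4, push -4
Push 2
Pop -4 and 2, compute -4 - 2 = -6, push -6
Stack result: -6

-6


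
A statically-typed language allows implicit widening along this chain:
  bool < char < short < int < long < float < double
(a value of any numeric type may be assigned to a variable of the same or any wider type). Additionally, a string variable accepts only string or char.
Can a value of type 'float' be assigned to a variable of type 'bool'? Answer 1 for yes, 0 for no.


Target variable type: bool
Source value type: float
Numeric ranks: float=5, bool=0
Widening allowed iff rank(source) <= rank(target): 5 <= 0? No
Result: 0

0


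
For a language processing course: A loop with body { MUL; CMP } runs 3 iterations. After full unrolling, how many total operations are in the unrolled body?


Loop body operations: MUL, CMP (2 ops per iteration)
Unrolling 3 iterations:
  Iteration 1: MUL, CMP (2 ops)
  Iteration 2: MUL, CMP (2 ops)
  Iteration 3: MUL, CMP (2 ops)
Total: 3 iterations * 2 ops/iter = 6 operations

6


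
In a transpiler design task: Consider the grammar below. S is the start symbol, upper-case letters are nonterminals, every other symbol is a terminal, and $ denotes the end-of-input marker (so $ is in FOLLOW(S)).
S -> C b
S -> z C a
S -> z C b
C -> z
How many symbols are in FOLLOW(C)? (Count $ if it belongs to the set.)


S is the start symbol and does not occur in any rule body, so FOLLOW(S) = {$}.
Examining every occurrence of C in a rule body:
  S -> C b : C is followed by terminal 'b' -> add 'b'
  S -> z C a : C is followed by terminal 'a' -> add 'a'
  S -> z C b : C is followed by terminal 'b' -> add 'b' (already in the set)
  C -> z : C does not occur in the body -> contributes nothing
FOLLOW(C) = {a, b}
Count: 2

2


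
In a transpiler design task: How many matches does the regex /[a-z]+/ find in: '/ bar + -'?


Pattern: /[a-z]+/ (identifiers)
Input: '/ bar + -'
Scanning for matches:
  Match 1: 'bar'
Total matches: 1

1


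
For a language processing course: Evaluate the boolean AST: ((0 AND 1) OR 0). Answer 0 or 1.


Step 1: Evaluate inner node
  0 AND 1 = 0
Step 2: Evaluate root node
  0 OR 0 = 0

0


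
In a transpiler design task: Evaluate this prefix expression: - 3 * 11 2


Parsing prefix expression: - 3 * 11 2
Step 1: Innermost operation '* 11 2'
  11 * 2 = 22
Step 2: Outer operation '- 3 [22]'
  3 - 22 = -19

-19


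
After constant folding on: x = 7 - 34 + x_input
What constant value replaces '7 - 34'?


Identifying constant sub-expression:
  Original: x = 7 - 34 + x_input
  7 and 34 are both compile-time constants
  Evaluating: 7 - 34 = -27
  After folding: x = -27 + x_input

-27


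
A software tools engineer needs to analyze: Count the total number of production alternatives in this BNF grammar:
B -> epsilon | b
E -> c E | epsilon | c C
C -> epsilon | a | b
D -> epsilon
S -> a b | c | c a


Counting alternatives per rule:
  B: 2 alternative(s)
  E: 3 alternative(s)
  C: 3 alternative(s)
  D: 1 alternative(s)
  S: 3 alternative(s)
Sum: 2 + 3 + 3 + 1 + 3 = 12

12


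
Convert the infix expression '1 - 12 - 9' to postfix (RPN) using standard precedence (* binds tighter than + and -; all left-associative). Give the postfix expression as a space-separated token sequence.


Applying the shunting-yard algorithm:
  Operand 1 -> output
  Push '-' onto operator stack -> op-stack: [-]
  Operand 12 -> output
  See '-' (prec 1); top '-' (prec 1) >= it -> pop '-' to output
  Push '-' onto operator stack -> op-stack: [-]
  Operand 9 -> output
  End of input: pop '-' to output
Postfix result: 1 12 - 9 -

1 12 - 9 -


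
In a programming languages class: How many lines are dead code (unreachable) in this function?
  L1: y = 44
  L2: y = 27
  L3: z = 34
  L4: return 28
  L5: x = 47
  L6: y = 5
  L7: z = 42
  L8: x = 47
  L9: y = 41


Analyzing control flow:
  L1: reachable (before return)
  L2: reachable (before return)
  L3: reachable (before return)
  L4: reachable (return statement)
  L5: DEAD (after return at L4)
  L6: DEAD (after return at L4)
  L7: DEAD (after return at L4)
  L8: DEAD (after return at L4)
  L9: DEAD (after return at L4)
Return at L4, total lines = 9
Dead lines: L5 through L9
Count: 5

5


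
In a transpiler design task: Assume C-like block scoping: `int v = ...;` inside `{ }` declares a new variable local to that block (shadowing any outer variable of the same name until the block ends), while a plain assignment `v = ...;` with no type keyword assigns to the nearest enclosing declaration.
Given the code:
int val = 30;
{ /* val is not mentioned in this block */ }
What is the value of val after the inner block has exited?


Analyzing scoping rules:
Outer scope: declares val = 30
Inner block: val is neither redeclared nor assigned -> unchanged
After the block -> 30
Result: 30

30


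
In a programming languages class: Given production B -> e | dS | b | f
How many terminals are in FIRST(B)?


Production: B -> e | dS | b | f
Examining each alternative for leading terminals:
  B -> e : first terminal = 'e'
  B -> dS : first terminal = 'd'
  B -> b : first terminal = 'b'
  B -> f : first terminal = 'f'
FIRST(B) = {b, d, e, f}
Count: 4

4


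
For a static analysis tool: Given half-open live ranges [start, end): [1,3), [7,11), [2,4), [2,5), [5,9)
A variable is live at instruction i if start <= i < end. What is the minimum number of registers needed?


Live ranges:
  Var0: [1, 3)
  Var1: [7, 11)
  Var2: [2, 4)
  Var3: [2, 5)
  Var4: [5, 9)
Sweep-line events (position, delta, active):
  pos=1 start -> active=1
  pos=2 start -> active=2
  pos=2 start -> active=3
  pos=3 end -> active=2
  pos=4 end -> active=1
  pos=5 end -> active=0
  pos=5 start -> active=1
  pos=7 start -> active=2
  pos=9 end -> active=1
  pos=11 end -> active=0
Maximum simultaneous active: 3
Minimum registers needed: 3

3


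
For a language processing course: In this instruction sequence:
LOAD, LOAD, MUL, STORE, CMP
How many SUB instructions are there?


Scanning instruction sequence for SUB:
  Position 1: LOAD
  Position 2: LOAD
  Position 3: MUL
  Position 4: STORE
  Position 5: CMP
Matches at positions: []
Total SUB count: 0

0


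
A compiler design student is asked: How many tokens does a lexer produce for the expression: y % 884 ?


Scanning 'y % 884'
Token 1: 'y' -> identifier
Token 2: '%' -> operator
Token 3: '884' -> integer_literal
Total tokens: 3

3


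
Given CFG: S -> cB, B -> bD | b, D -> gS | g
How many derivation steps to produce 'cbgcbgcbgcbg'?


Grammar: S -> cB, B -> bD | b, D -> gS | g
Deriving 'cbgcbgcbgcbg':
Step 1: S -> cB => cB
Step 2: B -> bD => cbD
Step 3: D -> gS => cbgS
Step 4: S -> cB => cbgcB
Step 5: B -> bD => cbgcbD
Step 6: D -> gS => cbgcbgS
Step 7: S -> cB => cbgcbgcB
Step 8: B -> bD => cbgcbgcbD
Step 9: D -> gS => cbgcbgcbgS
Step 10: S -> cB => cbgcbgcbgcB
Step 11: B -> bD => cbgcbgcbgcbD
Step 12: D -> g => cbgcbgcbgcbg
Total derivation steps: 12

12


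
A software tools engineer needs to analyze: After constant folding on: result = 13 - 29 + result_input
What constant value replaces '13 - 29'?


Identifying constant sub-expression:
  Original: result = 13 - 29 + result_input
  13 and 29 are both compile-time constants
  Evaluating: 13 - 29 = -16
  After folding: result = -16 + result_input

-16


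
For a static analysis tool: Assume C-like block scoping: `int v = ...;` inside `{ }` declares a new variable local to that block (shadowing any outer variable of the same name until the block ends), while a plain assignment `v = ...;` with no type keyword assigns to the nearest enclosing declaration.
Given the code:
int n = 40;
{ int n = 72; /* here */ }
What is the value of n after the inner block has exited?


Analyzing scoping rules:
Outer scope: declares n = 40
Inner block: 'int n = 72;' declares a NEW n that shadows the outer one
When the block exits the inner n goes out of scope; the outer n was never modified -> 40
Result: 40

40


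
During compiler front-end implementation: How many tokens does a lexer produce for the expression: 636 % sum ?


Scanning '636 % sum'
Token 1: '636' -> integer_literal
Token 2: '%' -> operator
Token 3: 'sum' -> identifier
Total tokens: 3

3


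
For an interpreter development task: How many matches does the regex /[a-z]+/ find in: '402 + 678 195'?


Pattern: /[a-z]+/ (identifiers)
Input: '402 + 678 195'
Scanning for matches:
Total matches: 0

0


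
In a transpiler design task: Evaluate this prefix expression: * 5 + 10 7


Parsing prefix expression: * 5 + 10 7
Step 1: Innermost operation '+ 10 7'
  10 + 7 = 17
Step 2: Outer operation '* 5 [17]'
  5 * 17 = 85

85


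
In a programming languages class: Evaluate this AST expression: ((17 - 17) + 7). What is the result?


Expression: ((17 - 17) + 7)
Evaluating step by step:
  17 - 17 = 0
  0 + 7 = 7
Result: 7

7


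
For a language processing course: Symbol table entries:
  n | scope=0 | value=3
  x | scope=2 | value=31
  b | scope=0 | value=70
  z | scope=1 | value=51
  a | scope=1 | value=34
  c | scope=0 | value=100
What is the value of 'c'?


Searching symbol table for 'c':
  n | scope=0 | value=3
  x | scope=2 | value=31
  b | scope=0 | value=70
  z | scope=1 | value=51
  a | scope=1 | value=34
  c | scope=0 | value=100 <- MATCH
Found 'c' at scope 0 with value 100

100


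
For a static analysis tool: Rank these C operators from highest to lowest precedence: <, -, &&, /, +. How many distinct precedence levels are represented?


Looking up precedence for each operator:
  < -> precedence 4
  - -> precedence 5
  && -> precedence 2
  / -> precedence 6
  + -> precedence 5
Sorted highest to lowest: /, -, +, <, &&
Distinct precedence values: [6, 5, 4, 2]
Number of distinct levels: 4

4


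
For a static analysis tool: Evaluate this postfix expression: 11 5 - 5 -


Processing tokens left to right:
Push 11, Push 5
Pop 11 and 5, compute 11 - 5 = 6, push 6
Push 5
Pop 6 and 5, compute 6 - 5 = 1, push 1
Stack result: 1

1


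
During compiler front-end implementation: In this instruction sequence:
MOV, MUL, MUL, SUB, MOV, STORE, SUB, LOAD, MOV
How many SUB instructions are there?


Scanning instruction sequence for SUB:
  Position 1: MOV
  Position 2: MUL
  Position 3: MUL
  Position 4: SUB <- MATCH
  Position 5: MOV
  Position 6: STORE
  Position 7: SUB <- MATCH
  Position 8: LOAD
  Position 9: MOV
Matches at positions: [4, 7]
Total SUB count: 2

2


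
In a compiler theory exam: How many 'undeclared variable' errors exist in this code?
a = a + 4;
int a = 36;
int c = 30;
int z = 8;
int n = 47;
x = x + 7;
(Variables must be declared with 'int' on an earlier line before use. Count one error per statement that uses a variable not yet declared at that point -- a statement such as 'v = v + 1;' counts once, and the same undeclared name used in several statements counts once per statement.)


Scanning code line by line:
  Line 1: use 'a' -> ERROR (undeclared)
  Line 2: declare 'a' -> declared = ['a']
  Line 3: declare 'c' -> declared = ['a', 'c']
  Line 4: declare 'z' -> declared = ['a', 'c', 'z']
  Line 5: declare 'n' -> declared = ['a', 'c', 'n', 'z']
  Line 6: use 'x' -> ERROR (undeclared)
Total undeclared variable errors: 2

2


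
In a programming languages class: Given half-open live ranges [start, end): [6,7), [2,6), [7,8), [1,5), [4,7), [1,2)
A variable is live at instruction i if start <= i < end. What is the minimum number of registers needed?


Live ranges:
  Var0: [6, 7)
  Var1: [2, 6)
  Var2: [7, 8)
  Var3: [1, 5)
  Var4: [4, 7)
  Var5: [1, 2)
Sweep-line events (position, delta, active):
  pos=1 start -> active=1
  pos=1 start -> active=2
  pos=2 end -> active=1
  pos=2 start -> active=2
  pos=4 start -> active=3
  pos=5 end -> active=2
  pos=6 end -> active=1
  pos=6 start -> active=2
  pos=7 end -> active=1
  pos=7 end -> active=0
  pos=7 start -> active=1
  pos=8 end -> active=0
Maximum simultaneous active: 3
Minimum registers needed: 3

3


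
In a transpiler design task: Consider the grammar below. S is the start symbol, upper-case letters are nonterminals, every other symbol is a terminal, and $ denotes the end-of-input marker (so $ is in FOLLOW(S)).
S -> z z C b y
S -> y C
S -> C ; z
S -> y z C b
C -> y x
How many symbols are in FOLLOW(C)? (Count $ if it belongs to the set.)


S is the start symbol and does not occur in any rule body, so FOLLOW(S) = {$}.
Examining every occurrence of C in a rule body:
  S -> z z C b y : C is followed by terminal 'b' -> add 'b'
  S -> y C : C is at the right end -> add FOLLOW(S) = {$}
  S -> C ; z : C is followed by terminal ';' -> add ';'
  S -> y z C b : C is followed by terminal 'b' -> add 'b' (already in the set)
  C -> y x : C does not occur in the body -> contributes nothing
FOLLOW(C) = {;, b, $}
Count: 3

3


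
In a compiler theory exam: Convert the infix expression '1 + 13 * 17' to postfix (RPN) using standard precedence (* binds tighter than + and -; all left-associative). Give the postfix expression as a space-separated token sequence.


Applying the shunting-yard algorithm:
  Operand 1 -> output
  Push '+' onto operator stack -> op-stack: [+]
  Operand 13 -> output
  Push '*' onto operator stack -> op-stack: [+, *]
  Operand 17 -> output
  End of input: pop '*' to output
  End of input: pop '+' to output
Postfix result: 1 13 17 * +

1 13 17 * +


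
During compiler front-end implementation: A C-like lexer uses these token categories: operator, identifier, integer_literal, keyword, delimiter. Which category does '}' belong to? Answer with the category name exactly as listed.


Token: '}'
Checking categories:
  identifier: no
  integer_literal: no
  operator: no
  keyword: no
  delimiter: YES
Category: delimiter

delimiter
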